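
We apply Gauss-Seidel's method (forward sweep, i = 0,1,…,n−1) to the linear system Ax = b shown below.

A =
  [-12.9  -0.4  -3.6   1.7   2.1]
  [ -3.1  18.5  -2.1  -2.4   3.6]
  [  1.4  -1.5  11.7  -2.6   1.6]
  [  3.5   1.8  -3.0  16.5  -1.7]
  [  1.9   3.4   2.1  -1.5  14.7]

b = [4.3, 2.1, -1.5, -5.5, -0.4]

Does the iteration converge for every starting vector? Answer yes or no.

Diagonal D = diag(-12.9, 18.5, 11.7, 16.5, 14.7); L, U strict lower/upper.
T_GS = -(D+L)⁻¹U: row 0 first, T[0,3] = -(1.7)/(-12.9) = +0.1318; later rows by forward substitution.
  T[0,:] = [+0.0000 -0.0310 -0.2791 +0.1318 +0.1628]
  T[1,:] = [+0.0000 -0.0052 +0.0668 +0.1518 -0.1673]
  T[2,:] = [+0.0000 +0.0030 +0.0420 +0.2259 -0.1777]
  T[3,:] = [+0.0000 +0.0077 +0.0595 -0.0034 +0.0544]
  T[4,:] = [+0.0000 +0.0056 +0.0207 -0.0848 +0.0486]
|λ(T)| sorted: 0.1505, 0.0726, 0.0726, 0.0131, 0.0000.
spectral radius ρ = 0.1505; 0.1505 < 1: convergent.

yes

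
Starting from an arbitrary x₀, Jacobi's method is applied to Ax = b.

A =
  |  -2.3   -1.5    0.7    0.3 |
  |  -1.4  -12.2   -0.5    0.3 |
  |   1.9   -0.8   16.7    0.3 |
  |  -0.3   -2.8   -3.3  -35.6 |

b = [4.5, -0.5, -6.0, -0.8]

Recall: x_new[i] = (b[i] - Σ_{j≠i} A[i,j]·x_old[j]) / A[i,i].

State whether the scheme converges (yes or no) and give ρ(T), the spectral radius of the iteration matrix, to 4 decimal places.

yes, ρ = 0.1937

A = D + L + U where D = diag(-2.3, -12.2, 16.7, -35.6).
Jacobi: T = -D⁻¹(L+U), T[0,3] = -(0.3)/(-2.3) = +0.1304; T[0,0] = 0.
  T[0,:] = [+0.0000, -0.6522, +0.3043, +0.1304]
  T[1,:] = [-0.1148, +0.0000, -0.0410, +0.0246]
  T[2,:] = [-0.1138, +0.0479, +0.0000, -0.0180]
  T[3,:] = [-0.0084, -0.0787, -0.0927, +0.0000]
|roots of det(T-λI)|: 0.1937, 0.1551, 0.1551, 0.0843.
spectral radius ρ = 0.1937; 0.1937 < 1: convergent.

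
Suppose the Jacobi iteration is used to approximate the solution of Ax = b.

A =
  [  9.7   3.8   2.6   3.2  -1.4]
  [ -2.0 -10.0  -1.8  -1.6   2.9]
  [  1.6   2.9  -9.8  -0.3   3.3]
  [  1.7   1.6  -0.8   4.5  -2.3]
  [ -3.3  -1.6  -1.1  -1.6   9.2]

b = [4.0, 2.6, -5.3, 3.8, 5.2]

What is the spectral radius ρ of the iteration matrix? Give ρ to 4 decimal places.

0.8368

Let D = diag(9.7, -10, -9.8, 4.5, 9.2); L, U the strict triangles.
Jacobi: T = -D⁻¹(L+U), T[1,0] = -(-2)/(-10) = -0.2000; T[1,1] = 0.
  T[0,:] = [+0.0000  -0.3918  -0.2680  -0.3299  +0.1443]
  T[1,:] = [-0.2000  +0.0000  -0.1800  -0.1600  +0.2900]
  T[2,:] = [+0.1633  +0.2959  +0.0000  -0.0306  +0.3367]
  T[3,:] = [-0.3778  -0.3556  +0.1778  +0.0000  +0.5111]
  T[4,:] = [+0.3587  +0.1739  +0.1196  +0.1739  +0.0000]
eigenvalue magnitudes: 0.8368, 0.4044, 0.4044, 0.1696, 0.1696.
ρ(T) = max|λ| = 0.8368; 0.8368 < 1, so it converges for any x₀.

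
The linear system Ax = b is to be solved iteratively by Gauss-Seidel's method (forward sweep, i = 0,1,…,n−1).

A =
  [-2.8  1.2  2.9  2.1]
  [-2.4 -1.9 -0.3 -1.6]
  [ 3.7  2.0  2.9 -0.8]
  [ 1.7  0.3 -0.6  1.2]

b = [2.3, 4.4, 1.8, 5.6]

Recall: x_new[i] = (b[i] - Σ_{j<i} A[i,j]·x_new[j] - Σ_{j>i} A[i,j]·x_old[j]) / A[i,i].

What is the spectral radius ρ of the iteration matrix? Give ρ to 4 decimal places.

Diagonal D = diag(-2.8, -1.9, 2.9, 1.2); L, U strict lower/upper.
Gauss-Seidel: T = -(D+L)⁻¹U, row 0 first, T[0,2] = -(2.9)/(-2.8) = +1.0357; later rows by forward substitution.
  T[0,:] = [+0.0000, +0.4286, +1.0357, +0.7500]
  T[1,:] = [+0.0000, -0.5414, -1.4662, -1.7895]
  T[2,:] = [+0.0000, -0.1735, -0.3103, +0.5531]
  T[3,:] = [+0.0000, -0.5585, -1.2559, -0.3386]
moduli |λ_i(T)| = 1.2554, 0.1813, 0.1162, 0.0000.
ρ = 1.2554; 1.2554 > 1: divergent.

1.2554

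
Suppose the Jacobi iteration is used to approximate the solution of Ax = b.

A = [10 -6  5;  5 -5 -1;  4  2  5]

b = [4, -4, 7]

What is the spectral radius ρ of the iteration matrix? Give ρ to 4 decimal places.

1.1559

Write A = D+L+U with D = diag(10, -5, 5).
T_J = -D⁻¹(L+U): T[1,2] = -(-1)/(-5) = -0.2000; T[1,1] = 0.
  T[0,:] = [+0.0000  +0.6000  -0.5000]
  T[1,:] = [+1.0000  +0.0000  -0.2000]
  T[2,:] = [-0.8000  -0.4000  +0.0000]
eigenvalue magnitudes: 1.1559, 0.8571, 0.2988.
ρ = 1.1559; 1.1559 > 1 ⇒ diverges.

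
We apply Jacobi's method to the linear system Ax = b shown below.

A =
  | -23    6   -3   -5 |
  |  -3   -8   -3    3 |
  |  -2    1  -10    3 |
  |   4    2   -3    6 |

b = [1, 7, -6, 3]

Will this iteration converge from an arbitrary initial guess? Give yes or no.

yes

Write A = D+L+U with D = diag(-23, -8, -10, 6).
Jacobi T = -D⁻¹(L+U): T[3,2] = -(-3)/(6) = +0.5000; T[3,3] = 0.
  T[0,:] = [+0.0000 +0.2609 -0.1304 -0.2174]
  T[1,:] = [-0.3750 +0.0000 -0.3750 +0.3750]
  T[2,:] = [-0.2000 +0.1000 +0.0000 +0.3000]
  T[3,:] = [-0.6667 -0.3333 +0.5000 +0.0000]
|roots of det(T-λI)|: 0.5266, 0.4381, 0.4217, 0.4217.
ρ = 0.5266; 0.5266 < 1 ⇒ converges.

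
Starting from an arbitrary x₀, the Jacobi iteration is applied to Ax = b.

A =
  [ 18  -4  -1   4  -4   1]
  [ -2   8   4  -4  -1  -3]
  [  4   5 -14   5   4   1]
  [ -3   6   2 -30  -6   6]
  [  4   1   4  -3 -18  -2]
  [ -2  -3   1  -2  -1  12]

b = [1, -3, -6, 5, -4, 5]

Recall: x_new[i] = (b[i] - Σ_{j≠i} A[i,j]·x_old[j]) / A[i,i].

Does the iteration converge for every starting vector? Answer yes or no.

yes

Let D = diag(18, 8, -14, -30, -18, 12); L, U the strict triangles.
Jacobi T = -D⁻¹(L+U): T[4,3] = -(-3)/(-18) = -0.1667; T[4,4] = 0.
  T[0,:] = [+0.0000  +0.2222  +0.0556  -0.2222  +0.2222  -0.0556]
  T[1,:] = [+0.2500  +0.0000  -0.5000  +0.5000  +0.1250  +0.3750]
  T[2,:] = [+0.2857  +0.3571  +0.0000  +0.3571  +0.2857  +0.0714]
  T[3,:] = [-0.1000  +0.2000  +0.0667  +0.0000  -0.2000  +0.2000]
  T[4,:] = [+0.2222  +0.0556  +0.2222  -0.1667  +0.0000  -0.1111]
  T[5,:] = [+0.1667  +0.2500  -0.0833  +0.1667  +0.0833  +0.0000]
|eigenvalues of T|: 0.5039, 0.3803, 0.3803, 0.3725, 0.2914, 0.1833.
ρ(T) = max|λ| = 0.5039; 0.5039 < 1 ⇒ converges.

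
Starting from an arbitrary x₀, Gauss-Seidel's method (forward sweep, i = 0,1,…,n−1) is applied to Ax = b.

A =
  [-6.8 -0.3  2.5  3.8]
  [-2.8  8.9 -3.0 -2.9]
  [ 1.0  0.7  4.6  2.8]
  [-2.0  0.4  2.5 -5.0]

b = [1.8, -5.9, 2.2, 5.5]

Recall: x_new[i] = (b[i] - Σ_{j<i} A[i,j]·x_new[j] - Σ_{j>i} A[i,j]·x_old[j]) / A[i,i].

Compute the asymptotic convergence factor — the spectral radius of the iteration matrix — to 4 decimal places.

Write A = D+L+U with D = diag(-6.8, 8.9, 4.6, -5).
GS T = -(D+L)⁻¹U: row 0 first, T[0,1] = -(-0.3)/(-6.8) = -0.0441; later rows by forward substitution.
  T[0,:] = [+0.0000  -0.0441  +0.3676  +0.5588]
  T[1,:] = [+0.0000  -0.0139  +0.4527  +0.5017]
  T[2,:] = [+0.0000  +0.0117  -0.1488  -0.8065]
  T[3,:] = [+0.0000  +0.0224  -0.1852  -0.5867]
moduli |λ_i(T)| = 0.8363, 0.0658, 0.0658, 0.0000.
ρ(T) = max|λ| = 0.8363; 0.8363 < 1, so it converges for any x₀.

0.8363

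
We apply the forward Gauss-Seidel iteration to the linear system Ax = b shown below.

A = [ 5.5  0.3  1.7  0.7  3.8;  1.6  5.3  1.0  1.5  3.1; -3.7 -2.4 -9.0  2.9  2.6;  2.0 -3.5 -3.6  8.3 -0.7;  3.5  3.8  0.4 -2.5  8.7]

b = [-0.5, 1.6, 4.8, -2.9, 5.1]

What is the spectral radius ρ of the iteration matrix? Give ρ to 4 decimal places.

0.8678

Write A = D+L+U with D = diag(5.5, 5.3, -9, 8.3, 8.7).
T_GS = -(D+L)⁻¹U: row 0 first, T[0,1] = -(0.3)/(5.5) = -0.0545; later rows by forward substitution.
  T[0,:] = [+0.0000 -0.0545 -0.3091 -0.1273 -0.6909]
  T[1,:] = [+0.0000 +0.0165 -0.0954 -0.2446 -0.3763]
  T[2,:] = [+0.0000 +0.0180 +0.1525 +0.4398 +0.6733]
  T[3,:] = [+0.0000 +0.0279 +0.1004 +0.1183 +0.3842]
  T[4,:] = [+0.0000 +0.0219 +0.1878 +0.1718 +0.5218]
eigenvalue magnitudes: 0.8678, 0.0741, 0.0741, 0.0236, 0.0000.
ρ = 0.8678; 0.8678 < 1, so it converges for any x₀.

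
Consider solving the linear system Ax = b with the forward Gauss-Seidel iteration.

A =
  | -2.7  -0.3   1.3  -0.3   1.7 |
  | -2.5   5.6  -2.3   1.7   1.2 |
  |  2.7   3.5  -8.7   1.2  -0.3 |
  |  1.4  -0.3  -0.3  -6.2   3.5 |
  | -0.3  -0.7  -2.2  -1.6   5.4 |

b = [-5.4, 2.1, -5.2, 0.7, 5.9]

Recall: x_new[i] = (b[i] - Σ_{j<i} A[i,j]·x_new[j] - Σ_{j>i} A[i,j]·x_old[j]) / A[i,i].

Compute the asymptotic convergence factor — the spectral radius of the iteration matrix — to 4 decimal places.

0.5093

Split A = D + L + U, D = diag(-2.7, 5.6, -8.7, -6.2, 5.4).
T_GS = -(D+L)⁻¹U: row 0 first, T[0,3] = -(-0.3)/(-2.7) = -0.1111; later rows by forward substitution.
  T[0,:] = [+0.0000  -0.1111  +0.4815  -0.1111  +0.6296]
  T[1,:] = [+0.0000  -0.0496  +0.6257  -0.3532  +0.0668]
  T[2,:] = [+0.0000  -0.0544  +0.4011  -0.0386  +0.1878]
  T[3,:] = [+0.0000  -0.0201  +0.0590  -0.0061  +0.6944]
  T[4,:] = [+0.0000  -0.0407  +0.2888  -0.0695  +0.3259]
eigenvalue magnitudes: 0.5093, 0.1795, 0.1795, 0.0120, 0.0000.
ρ(T) = max|λ| = 0.5093; 0.5093 < 1: convergent.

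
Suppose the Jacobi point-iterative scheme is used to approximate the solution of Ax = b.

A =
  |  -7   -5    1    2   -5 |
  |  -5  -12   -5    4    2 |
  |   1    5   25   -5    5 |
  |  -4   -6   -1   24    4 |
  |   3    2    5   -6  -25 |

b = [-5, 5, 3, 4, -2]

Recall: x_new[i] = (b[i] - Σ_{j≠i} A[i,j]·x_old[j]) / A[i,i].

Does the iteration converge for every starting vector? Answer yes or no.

Write A = D+L+U with D = diag(-7, -12, 25, 24, -25).
Jacobi: T = -D⁻¹(L+U), T[1,0] = -(-5)/(-12) = -0.4167; T[1,1] = 0.
  T[0,:] = [+0.0000  -0.7143  +0.1429  +0.2857  -0.7143]
  T[1,:] = [-0.4167  +0.0000  -0.4167  +0.3333  +0.1667]
  T[2,:] = [-0.0400  -0.2000  +0.0000  +0.2000  -0.2000]
  T[3,:] = [+0.1667  +0.2500  +0.0417  +0.0000  -0.1667]
  T[4,:] = [+0.1200  +0.0800  +0.2000  -0.2400  +0.0000]
|eigenvalues of T|: 0.7187, 0.5013, 0.3048, 0.1432, 0.0557.
spectral radius ρ = 0.7187; 0.7187 < 1 ⇒ converges.

yes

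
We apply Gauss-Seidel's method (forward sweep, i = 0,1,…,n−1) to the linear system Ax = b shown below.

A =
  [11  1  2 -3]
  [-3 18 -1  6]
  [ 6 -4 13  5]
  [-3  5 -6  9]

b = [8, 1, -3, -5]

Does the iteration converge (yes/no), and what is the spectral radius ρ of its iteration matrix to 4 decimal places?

Write A = D+L+U with D = diag(11, 18, 13, 9).
Gauss-Seidel: T = -(D+L)⁻¹U, row 0 first, T[0,3] = -(-3)/(11) = +0.2727; later rows by forward substitution.
  T[0,:] = [+0.0000, -0.0909, -0.1818, +0.2727]
  T[1,:] = [+0.0000, -0.0152, +0.0253, -0.2879]
  T[2,:] = [+0.0000, +0.0373, +0.0917, -0.5991]
  T[3,:] = [+0.0000, +0.0030, -0.0135, -0.1485]
moduli |λ_i(T)| = 0.1719, 0.1291, 0.0292, 0.0000.
ρ(T) = max|λ| = 0.1719; 0.1719 < 1: convergent.

yes, ρ = 0.1719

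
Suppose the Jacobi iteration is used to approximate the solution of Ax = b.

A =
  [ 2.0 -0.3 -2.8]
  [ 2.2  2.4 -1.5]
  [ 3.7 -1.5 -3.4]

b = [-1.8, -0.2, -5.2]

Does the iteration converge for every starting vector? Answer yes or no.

no

Diagonal D = diag(2, 2.4, -3.4); L, U strict lower/upper.
T_J = -D⁻¹(L+U): T[2,1] = -(-1.5)/(-3.4) = -0.4412; T[2,2] = 0.
  T[0,:] = [+0.0000  +0.1500  +1.4000]
  T[1,:] = [-0.9167  +0.0000  +0.6250]
  T[2,:] = [+1.0882  -0.4412  +0.0000]
|roots of det(T-λI)|: 1.2780, 0.7231, 0.7231.
ρ = 1.2780; 1.2780 > 1: divergent.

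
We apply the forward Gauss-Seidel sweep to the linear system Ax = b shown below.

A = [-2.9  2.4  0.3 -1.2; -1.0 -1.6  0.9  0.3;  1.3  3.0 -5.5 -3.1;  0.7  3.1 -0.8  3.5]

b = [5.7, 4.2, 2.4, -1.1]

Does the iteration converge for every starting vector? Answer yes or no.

yes

Write A = D+L+U with D = diag(-2.9, -1.6, -5.5, 3.5).
Gauss-Seidel: T = -(D+L)⁻¹U, row 0 first, T[0,2] = -(0.3)/(-2.9) = +0.1034; later rows by forward substitution.
  T[0,:] = [+0.0000 +0.8276 +0.1034 -0.4138]
  T[1,:] = [+0.0000 -0.5172 +0.4978 +0.4461]
  T[2,:] = [+0.0000 -0.0865 +0.2960 -0.4181]
  T[3,:] = [+0.0000 +0.2728 -0.3940 -0.4079]
|λ(T)| sorted: 0.9038, 0.4146, 0.1400, 0.0000.
spectral radius ρ = 0.9038; 0.9038 < 1: convergent.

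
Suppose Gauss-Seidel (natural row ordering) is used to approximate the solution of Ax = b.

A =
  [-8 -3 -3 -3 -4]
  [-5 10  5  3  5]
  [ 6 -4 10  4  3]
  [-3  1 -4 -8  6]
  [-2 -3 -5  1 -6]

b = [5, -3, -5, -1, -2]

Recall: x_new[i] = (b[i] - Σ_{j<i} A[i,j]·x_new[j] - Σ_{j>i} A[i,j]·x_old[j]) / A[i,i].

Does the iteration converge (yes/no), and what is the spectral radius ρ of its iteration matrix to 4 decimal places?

no, ρ = 1.2759

Let D = diag(-8, 10, 10, -8, -6); L, U the strict triangles.
Gauss-Seidel: T = -(D+L)⁻¹U, row 0 first, T[0,4] = -(-4)/(-8) = -0.5000; later rows by forward substitution.
  T[0,:] = [+0.0000  -0.3750  -0.3750  -0.3750  -0.5000]
  T[1,:] = [+0.0000  -0.1875  -0.6875  -0.4875  -0.7500]
  T[2,:] = [+0.0000  +0.1500  -0.0500  -0.3700  -0.3000]
  T[3,:] = [+0.0000  +0.0422  +0.0797  +0.2647  +0.9938]
  T[4,:] = [+0.0000  +0.1008  +0.5237  +0.7212  +0.9573]
|roots of det(T-λI)|: 1.2759, 0.3648, 0.2007, 0.2007, 0.0000.
ρ(T) = max|λ| = 1.2759; 1.2759 > 1: divergent.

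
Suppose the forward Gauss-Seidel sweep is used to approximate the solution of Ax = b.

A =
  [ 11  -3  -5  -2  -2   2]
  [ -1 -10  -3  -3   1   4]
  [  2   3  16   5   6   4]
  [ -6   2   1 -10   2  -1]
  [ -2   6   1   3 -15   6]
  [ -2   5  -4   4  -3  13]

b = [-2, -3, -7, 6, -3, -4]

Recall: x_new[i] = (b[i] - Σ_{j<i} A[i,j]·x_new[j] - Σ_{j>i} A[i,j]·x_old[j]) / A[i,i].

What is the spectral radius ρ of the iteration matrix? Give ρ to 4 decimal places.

A = D + L + U where D = diag(11, -10, 16, -10, -15, 13).
GS T = -(D+L)⁻¹U: row 0 first, T[0,1] = -(-3)/(11) = +0.2727; later rows by forward substitution.
  T[0,:] = [+0.0000 +0.2727 +0.4545 +0.1818 +0.1818 -0.1818]
  T[1,:] = [+0.0000 -0.0273 -0.3455 -0.3182 +0.0818 +0.4182]
  T[2,:] = [+0.0000 -0.0290 +0.0080 -0.2756 -0.4131 -0.3057]
  T[3,:] = [+0.0000 -0.1720 -0.3410 -0.2003 +0.0660 +0.0622]
  T[4,:] = [+0.0000 -0.0836 -0.2665 -0.2099 -0.0059 +0.5836]
  T[5,:] = [+0.0000 +0.0772 +0.2487 +0.0787 -0.1522 -0.1673]
|λ(T)| sorted: 0.6799, 0.3196, 0.3196, 0.1473, 0.0308, 0.0000.
spectral radius ρ = 0.6799; 0.6799 < 1: convergent.

0.6799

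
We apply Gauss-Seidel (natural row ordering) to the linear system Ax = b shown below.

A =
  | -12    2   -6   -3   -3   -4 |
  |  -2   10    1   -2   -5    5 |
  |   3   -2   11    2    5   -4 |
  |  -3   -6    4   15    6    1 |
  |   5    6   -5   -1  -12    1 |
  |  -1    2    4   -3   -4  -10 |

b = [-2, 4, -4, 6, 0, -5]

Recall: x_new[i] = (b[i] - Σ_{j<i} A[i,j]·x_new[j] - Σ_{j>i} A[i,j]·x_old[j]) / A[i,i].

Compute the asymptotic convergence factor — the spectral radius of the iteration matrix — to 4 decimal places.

0.9049

Write A = D+L+U with D = diag(-12, 10, 11, 15, -12, -10).
Gauss-Seidel: T = -(D+L)⁻¹U, row 0 first, T[0,5] = -(-4)/(-12) = -0.3333; later rows by forward substitution.
  T[0,:] = [+0.0000 +0.1667 -0.5000 -0.2500 -0.2500 -0.3333]
  T[1,:] = [+0.0000 +0.0333 -0.2000 +0.1500 +0.4500 -0.5667]
  T[2,:] = [+0.0000 -0.0394 +0.1000 -0.0864 -0.3045 +0.3515]
  T[3,:] = [+0.0000 +0.0572 -0.2067 +0.0330 -0.1888 -0.4537]
  T[4,:] = [+0.0000 +0.0978 -0.3328 +0.0041 +0.2635 -0.4475]
  T[5,:] = [+0.0000 -0.0820 +0.2451 +0.0089 -0.0556 +0.3757]
|roots of det(T-λI)|: 0.9049, 0.2230, 0.1342, 0.0253, 0.0148, 0.0000.
ρ = 0.9049; 0.9049 < 1, so it converges for any x₀.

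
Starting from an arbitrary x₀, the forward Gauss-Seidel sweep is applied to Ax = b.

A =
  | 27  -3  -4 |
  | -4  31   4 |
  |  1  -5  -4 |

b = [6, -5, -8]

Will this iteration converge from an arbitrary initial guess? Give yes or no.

yes

Let D = diag(27, 31, -4); L, U the strict triangles.
Gauss-Seidel: T = -(D+L)⁻¹U, row 0 first, T[0,1] = -(-3)/(27) = +0.1111; later rows by forward substitution.
  T[0,:] = [+0.0000, +0.1111, +0.1481]
  T[1,:] = [+0.0000, +0.0143, -0.1099]
  T[2,:] = [+0.0000, +0.0099, +0.1744]
moduli |λ_i(T)| = 0.1674, 0.0214, 0.0000.
ρ(T) = max|λ| = 0.1674; 0.1674 < 1, so it converges for any x₀.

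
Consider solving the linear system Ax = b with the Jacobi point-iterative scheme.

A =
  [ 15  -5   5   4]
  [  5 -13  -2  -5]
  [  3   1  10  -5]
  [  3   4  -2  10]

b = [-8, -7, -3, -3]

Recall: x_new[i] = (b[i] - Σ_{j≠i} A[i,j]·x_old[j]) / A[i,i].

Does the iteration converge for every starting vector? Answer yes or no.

A = D + L + U where D = diag(15, -13, 10, 10).
Jacobi T = -D⁻¹(L+U): T[0,2] = -(5)/(15) = -0.3333; T[0,0] = 0.
  T[0,:] = [+0.0000  +0.3333  -0.3333  -0.2667]
  T[1,:] = [+0.3846  +0.0000  -0.1538  -0.3846]
  T[2,:] = [-0.3000  -0.1000  +0.0000  +0.5000]
  T[3,:] = [-0.3000  -0.4000  +0.2000  +0.0000]
moduli |λ_i(T)| = 0.9145, 0.4851, 0.2248, 0.2248.
spectral radius ρ = 0.9145; 0.9145 < 1, so it converges for any x₀.

yes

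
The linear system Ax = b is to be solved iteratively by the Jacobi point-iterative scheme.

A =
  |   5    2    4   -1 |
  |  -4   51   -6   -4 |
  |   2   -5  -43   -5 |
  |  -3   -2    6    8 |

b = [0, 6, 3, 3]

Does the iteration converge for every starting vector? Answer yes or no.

Let D = diag(5, 51, -43, 8); L, U the strict triangles.
T_J = -D⁻¹(L+U): T[3,1] = -(-2)/(8) = +0.2500; T[3,3] = 0.
  T[0,:] = [+0.0000  -0.4000  -0.8000  +0.2000]
  T[1,:] = [+0.0784  +0.0000  +0.1176  +0.0784]
  T[2,:] = [+0.0465  -0.1163  +0.0000  -0.1163]
  T[3,:] = [+0.3750  +0.2500  -0.7500  +0.0000]
|λ(T)| sorted: 0.4716, 0.3576, 0.2865, 0.2865.
ρ(T) = max|λ| = 0.4716; 0.4716 < 1: convergent.

yes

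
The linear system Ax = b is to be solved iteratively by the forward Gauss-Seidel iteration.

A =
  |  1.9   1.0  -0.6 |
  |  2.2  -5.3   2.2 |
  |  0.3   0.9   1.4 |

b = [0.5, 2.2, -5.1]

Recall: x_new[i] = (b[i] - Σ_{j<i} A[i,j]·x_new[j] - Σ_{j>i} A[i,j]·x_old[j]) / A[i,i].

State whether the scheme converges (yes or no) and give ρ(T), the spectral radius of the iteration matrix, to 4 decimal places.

yes, ρ = 0.7038

Write A = D+L+U with D = diag(1.9, -5.3, 1.4).
T_GS = -(D+L)⁻¹U: row 0 first, T[0,1] = -(1)/(1.9) = -0.5263; later rows by forward substitution.
  T[0,:] = [+0.0000, -0.5263, +0.3158]
  T[1,:] = [+0.0000, -0.2185, +0.5462]
  T[2,:] = [+0.0000, +0.2532, -0.4188]
|eigenvalues of T|: 0.7038, 0.0665, 0.0000.
ρ(T) = max|λ| = 0.7038; 0.7038 < 1, so it converges for any x₀.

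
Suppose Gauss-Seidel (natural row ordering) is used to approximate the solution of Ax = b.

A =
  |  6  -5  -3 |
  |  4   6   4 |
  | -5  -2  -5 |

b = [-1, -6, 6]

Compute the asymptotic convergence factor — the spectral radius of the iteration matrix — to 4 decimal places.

1.1420

Diagonal D = diag(6, 6, -5); L, U strict lower/upper.
T_GS = -(D+L)⁻¹U: row 0 first, T[0,2] = -(-3)/(6) = +0.5000; later rows by forward substitution.
  T[0,:] = [+0.0000, +0.8333, +0.5000]
  T[1,:] = [+0.0000, -0.5556, -1.0000]
  T[2,:] = [+0.0000, -0.6111, -0.1000]
|λ(T)| sorted: 1.1420, 0.4865, 0.0000.
ρ = 1.1420; 1.1420 > 1: divergent.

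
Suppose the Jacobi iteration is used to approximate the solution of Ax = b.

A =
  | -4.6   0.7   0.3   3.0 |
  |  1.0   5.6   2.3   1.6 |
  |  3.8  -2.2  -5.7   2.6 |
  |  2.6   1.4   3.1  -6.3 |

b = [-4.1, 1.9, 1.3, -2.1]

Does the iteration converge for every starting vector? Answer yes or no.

yes

Diagonal D = diag(-4.6, 5.6, -5.7, -6.3); L, U strict lower/upper.
T_J = -D⁻¹(L+U): T[3,1] = -(1.4)/(-6.3) = +0.2222; T[3,3] = 0.
  T[0,:] = [+0.0000  +0.1522  +0.0652  +0.6522]
  T[1,:] = [-0.1786  +0.0000  -0.4107  -0.2857]
  T[2,:] = [+0.6667  -0.3860  +0.0000  +0.4561]
  T[3,:] = [+0.4127  +0.2222  +0.4921  +0.0000]
|roots of det(T-λI)|: 0.8278, 0.5978, 0.5978, 0.2556.
ρ(T) = max|λ| = 0.8278; 0.8278 < 1, so it converges for any x₀.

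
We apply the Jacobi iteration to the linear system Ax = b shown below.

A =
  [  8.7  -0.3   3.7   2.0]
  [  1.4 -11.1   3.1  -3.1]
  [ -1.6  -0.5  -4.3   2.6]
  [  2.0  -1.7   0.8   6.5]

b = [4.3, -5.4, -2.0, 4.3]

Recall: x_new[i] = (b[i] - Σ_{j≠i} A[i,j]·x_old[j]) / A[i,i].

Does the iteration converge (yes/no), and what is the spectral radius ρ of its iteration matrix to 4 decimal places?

A = D + L + U where D = diag(8.7, -11.1, -4.3, 6.5).
Jacobi: T = -D⁻¹(L+U), T[2,1] = -(-0.5)/(-4.3) = -0.1163; T[2,2] = 0.
  T[0,:] = [+0.0000  +0.0345  -0.4253  -0.2299]
  T[1,:] = [+0.1261  +0.0000  +0.2793  -0.2793]
  T[2,:] = [-0.3721  -0.1163  +0.0000  +0.6047]
  T[3,:] = [-0.3077  +0.2615  -0.1231  +0.0000]
|roots of det(T-λI)|: 0.5437, 0.4332, 0.4332, 0.1327.
ρ = 0.5437; 0.5437 < 1: convergent.

yes, ρ = 0.5437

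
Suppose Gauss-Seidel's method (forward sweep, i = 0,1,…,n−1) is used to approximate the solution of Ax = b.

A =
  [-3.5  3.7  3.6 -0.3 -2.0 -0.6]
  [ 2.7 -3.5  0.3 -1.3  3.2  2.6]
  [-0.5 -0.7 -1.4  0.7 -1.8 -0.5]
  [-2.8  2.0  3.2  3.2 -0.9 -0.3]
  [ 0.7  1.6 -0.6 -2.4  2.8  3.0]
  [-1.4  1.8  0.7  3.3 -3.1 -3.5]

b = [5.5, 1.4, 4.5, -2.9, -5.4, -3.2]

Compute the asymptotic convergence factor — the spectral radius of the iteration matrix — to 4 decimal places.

1.4137

Write A = D+L+U with D = diag(-3.5, -3.5, -1.4, 3.2, 2.8, -3.5).
T_GS = -(D+L)⁻¹U: row 0 first, T[0,5] = -(-0.6)/(-3.5) = -0.1714; later rows by forward substitution.
  T[0,:] = [+0.0000  +1.0571  +1.0286  -0.0857  -0.5714  -0.1714]
  T[1,:] = [+0.0000  +0.8155  +0.8792  -0.4376  +0.4735  +0.6106]
  T[2,:] = [+0.0000  -0.7853  -0.8069  +0.7494  -1.3184  -0.6012]
  T[3,:] = [+0.0000  +1.2006  +1.1574  -0.5509  +0.8037  +0.1633]
  T[4,:] = [+0.0000  +0.1305  +0.0597  -0.0402  +0.2787  -1.3663]
  T[5,:] = [+0.0000  +0.8559  +0.9178  -0.5247  +0.7193  +1.6265]
eigenvalue magnitudes: 1.4137, 0.5613, 0.5613, 0.1107, 0.1107, 0.0000.
spectral radius ρ = 1.4137; 1.4137 > 1: divergent.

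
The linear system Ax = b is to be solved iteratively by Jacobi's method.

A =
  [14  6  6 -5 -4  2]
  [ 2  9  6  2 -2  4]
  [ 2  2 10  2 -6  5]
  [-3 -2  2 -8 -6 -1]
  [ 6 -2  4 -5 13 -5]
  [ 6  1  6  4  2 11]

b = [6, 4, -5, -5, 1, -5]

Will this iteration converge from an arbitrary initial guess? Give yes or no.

Split A = D + L + U, D = diag(14, 9, 10, -8, 13, 11).
Jacobi: T = -D⁻¹(L+U), T[2,1] = -(2)/(10) = -0.2000; T[2,2] = 0.
  T[0,:] = [+0.0000, -0.4286, -0.4286, +0.3571, +0.2857, -0.1429]
  T[1,:] = [-0.2222, +0.0000, -0.6667, -0.2222, +0.2222, -0.4444]
  T[2,:] = [-0.2000, -0.2000, +0.0000, -0.2000, +0.6000, -0.5000]
  T[3,:] = [-0.3750, -0.2500, +0.2500, +0.0000, -0.7500, -0.1250]
  T[4,:] = [-0.4615, +0.1538, -0.3077, +0.3846, +0.0000, +0.3846]
  T[5,:] = [-0.5455, -0.0909, -0.5455, -0.3636, -0.1818, +0.0000]
|roots of det(T-λI)|: 1.1390, 0.9378, 0.9378, 0.5245, 0.5245, 0.3203.
spectral radius ρ = 1.1390; 1.1390 > 1, so it fails to converge.

no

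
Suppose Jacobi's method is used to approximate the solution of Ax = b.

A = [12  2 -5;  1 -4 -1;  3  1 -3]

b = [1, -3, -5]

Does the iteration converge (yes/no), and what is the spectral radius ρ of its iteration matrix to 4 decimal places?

yes, ρ = 0.6410

A = D + L + U where D = diag(12, -4, -3).
Jacobi: T = -D⁻¹(L+U), T[1,0] = -(1)/(-4) = +0.2500; T[1,1] = 0.
  T[0,:] = [+0.0000 -0.1667 +0.4167]
  T[1,:] = [+0.2500 +0.0000 -0.2500]
  T[2,:] = [+1.0000 +0.3333 +0.0000]
moduli |λ_i(T)| = 0.6410, 0.3452, 0.3452.
spectral radius ρ = 0.6410; 0.6410 < 1 ⇒ converges.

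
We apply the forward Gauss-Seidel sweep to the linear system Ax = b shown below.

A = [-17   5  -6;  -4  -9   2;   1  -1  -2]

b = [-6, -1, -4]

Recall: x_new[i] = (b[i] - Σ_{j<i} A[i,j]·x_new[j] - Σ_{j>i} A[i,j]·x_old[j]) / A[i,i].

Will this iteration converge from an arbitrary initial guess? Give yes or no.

yes

A = D + L + U where D = diag(-17, -9, -2).
GS T = -(D+L)⁻¹U: row 0 first, T[0,2] = -(-6)/(-17) = -0.3529; later rows by forward substitution.
  T[0,:] = [+0.0000  +0.2941  -0.3529]
  T[1,:] = [+0.0000  -0.1307  +0.3791]
  T[2,:] = [+0.0000  +0.2124  -0.3660]
moduli |λ_i(T)| = 0.5556, 0.0588, 0.0000.
spectral radius ρ = 0.5556; 0.5556 < 1: convergent.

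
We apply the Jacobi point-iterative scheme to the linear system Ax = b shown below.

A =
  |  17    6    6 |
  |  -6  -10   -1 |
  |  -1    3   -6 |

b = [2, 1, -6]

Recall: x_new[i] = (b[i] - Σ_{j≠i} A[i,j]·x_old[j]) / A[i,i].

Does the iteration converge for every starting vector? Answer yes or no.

yes

Write A = D+L+U with D = diag(17, -10, -6).
Jacobi: T = -D⁻¹(L+U), T[1,0] = -(-6)/(-10) = -0.6000; T[1,1] = 0.
  T[0,:] = [+0.0000, -0.3529, -0.3529]
  T[1,:] = [-0.6000, +0.0000, -0.1000]
  T[2,:] = [-0.1667, +0.5000, +0.0000]
|roots of det(T-λI)|: 0.6183, 0.4022, 0.4022.
ρ = 0.6183; 0.6183 < 1: convergent.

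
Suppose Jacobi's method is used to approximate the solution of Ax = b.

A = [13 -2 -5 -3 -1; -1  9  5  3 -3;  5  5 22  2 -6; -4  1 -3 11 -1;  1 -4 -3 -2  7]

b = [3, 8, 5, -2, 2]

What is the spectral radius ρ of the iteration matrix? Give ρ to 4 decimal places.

0.8207

Write A = D+L+U with D = diag(13, 9, 22, 11, 7).
Jacobi: T = -D⁻¹(L+U), T[0,3] = -(-3)/(13) = +0.2308; T[0,0] = 0.
  T[0,:] = [+0.0000, +0.1538, +0.3846, +0.2308, +0.0769]
  T[1,:] = [+0.1111, +0.0000, -0.5556, -0.3333, +0.3333]
  T[2,:] = [-0.2273, -0.2273, +0.0000, -0.0909, +0.2727]
  T[3,:] = [+0.3636, -0.0909, +0.2727, +0.0000, +0.0909]
  T[4,:] = [-0.1429, +0.5714, +0.4286, +0.2857, +0.0000]
eigenvalue magnitudes: 0.8207, 0.4320, 0.3403, 0.3403, 0.1456.
spectral radius ρ = 0.8207; 0.8207 < 1, so it converges for any x₀.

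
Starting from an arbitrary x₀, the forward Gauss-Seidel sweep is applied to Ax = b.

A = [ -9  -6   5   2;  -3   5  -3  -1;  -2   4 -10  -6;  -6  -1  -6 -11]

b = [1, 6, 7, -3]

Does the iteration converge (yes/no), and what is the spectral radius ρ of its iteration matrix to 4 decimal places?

Let D = diag(-9, 5, -10, -11); L, U the strict triangles.
GS T = -(D+L)⁻¹U: row 0 first, T[0,1] = -(-6)/(-9) = -0.6667; later rows by forward substitution.
  T[0,:] = [+0.0000  -0.6667  +0.5556  +0.2222]
  T[1,:] = [+0.0000  -0.4000  +0.9333  +0.3333]
  T[2,:] = [+0.0000  -0.0267  +0.2622  -0.5111]
  T[3,:] = [+0.0000  +0.4145  -0.5309  +0.1273]
moduli |λ_i(T)| = 0.8216, 0.4772, 0.3339, 0.0000.
ρ(T) = max|λ| = 0.8216; 0.8216 < 1, so it converges for any x₀.

yes, ρ = 0.8216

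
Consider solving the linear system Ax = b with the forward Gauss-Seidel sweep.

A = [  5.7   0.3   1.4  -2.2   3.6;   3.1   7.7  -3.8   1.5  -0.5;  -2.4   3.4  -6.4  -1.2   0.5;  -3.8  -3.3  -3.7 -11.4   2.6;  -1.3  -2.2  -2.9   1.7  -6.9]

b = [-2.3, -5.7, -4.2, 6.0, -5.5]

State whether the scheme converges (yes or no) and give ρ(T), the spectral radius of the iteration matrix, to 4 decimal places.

yes, ρ = 0.5120

Diagonal D = diag(5.7, 7.7, -6.4, -11.4, -6.9); L, U strict lower/upper.
Gauss-Seidel: T = -(D+L)⁻¹U, row 0 first, T[0,2] = -(1.4)/(5.7) = -0.2456; later rows by forward substitution.
  T[0,:] = [+0.0000 -0.0526 -0.2456 +0.3860 -0.6316]
  T[1,:] = [+0.0000 +0.0212 +0.5924 -0.3502 +0.3192]
  T[2,:] = [+0.0000 +0.0310 +0.4068 -0.5183 +0.4845]
  T[3,:] = [+0.0000 +0.0014 -0.2216 +0.1409 +0.1889]
  T[4,:] = [+0.0000 -0.0095 -0.3682 +0.2915 -0.1399]
|λ(T)| sorted: 0.5120, 0.1642, 0.1642, 0.0152, 0.0000.
ρ(T) = max|λ| = 0.5120; 0.5120 < 1: convergent.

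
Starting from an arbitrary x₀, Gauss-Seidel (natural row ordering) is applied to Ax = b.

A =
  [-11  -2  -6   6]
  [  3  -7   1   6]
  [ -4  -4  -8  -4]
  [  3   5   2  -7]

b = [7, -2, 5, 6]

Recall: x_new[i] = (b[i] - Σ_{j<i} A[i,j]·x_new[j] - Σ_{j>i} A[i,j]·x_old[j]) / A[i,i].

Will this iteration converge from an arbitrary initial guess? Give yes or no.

yes

Diagonal D = diag(-11, -7, -8, -7); L, U strict lower/upper.
Gauss-Seidel: T = -(D+L)⁻¹U, row 0 first, T[0,3] = -(6)/(-11) = +0.5455; later rows by forward substitution.
  T[0,:] = [+0.0000 -0.1818 -0.5455 +0.5455]
  T[1,:] = [+0.0000 -0.0779 -0.0909 +1.0909]
  T[2,:] = [+0.0000 +0.1299 +0.3182 -1.3182]
  T[3,:] = [+0.0000 -0.0965 -0.2078 +0.6364]
|λ(T)| sorted: 0.9147, 0.0780, 0.0780, 0.0000.
ρ = 0.9147; 0.9147 < 1: convergent.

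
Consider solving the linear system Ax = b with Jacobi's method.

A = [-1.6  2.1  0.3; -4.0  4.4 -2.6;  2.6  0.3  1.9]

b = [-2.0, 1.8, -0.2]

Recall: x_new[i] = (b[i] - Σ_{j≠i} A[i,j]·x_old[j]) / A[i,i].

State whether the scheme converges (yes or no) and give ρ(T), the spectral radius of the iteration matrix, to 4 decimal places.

Diagonal D = diag(-1.6, 4.4, 1.9); L, U strict lower/upper.
T_J = -D⁻¹(L+U): T[1,2] = -(-2.6)/(4.4) = +0.5909; T[1,1] = 0.
  T[0,:] = [+0.0000  +1.3125  +0.1875]
  T[1,:] = [+0.9091  +0.0000  +0.5909]
  T[2,:] = [-1.3684  -0.1579  +0.0000]
|roots of det(T-λI)|: 1.2970, 0.9160, 0.9160.
ρ = 1.2970; 1.2970 > 1, so it fails to converge.

no, ρ = 1.2970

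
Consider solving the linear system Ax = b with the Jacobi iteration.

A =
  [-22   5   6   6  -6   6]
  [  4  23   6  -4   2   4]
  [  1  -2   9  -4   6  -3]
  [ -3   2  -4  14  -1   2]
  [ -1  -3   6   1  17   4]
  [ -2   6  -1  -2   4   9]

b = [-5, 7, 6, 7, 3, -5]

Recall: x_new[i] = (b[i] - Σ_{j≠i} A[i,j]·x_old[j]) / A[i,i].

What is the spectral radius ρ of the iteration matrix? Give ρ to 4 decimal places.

Diagonal D = diag(-22, 23, 9, 14, 17, 9); L, U strict lower/upper.
Jacobi T = -D⁻¹(L+U): T[0,1] = -(5)/(-22) = +0.2273; T[0,0] = 0.
  T[0,:] = [+0.0000  +0.2273  +0.2727  +0.2727  -0.2727  +0.2727]
  T[1,:] = [-0.1739  +0.0000  -0.2609  +0.1739  -0.0870  -0.1739]
  T[2,:] = [-0.1111  +0.2222  +0.0000  +0.4444  -0.6667  +0.3333]
  T[3,:] = [+0.2143  -0.1429  +0.2857  +0.0000  +0.0714  -0.1429]
  T[4,:] = [+0.0588  +0.1765  -0.3529  -0.0588  +0.0000  -0.2353]
  T[5,:] = [+0.2222  -0.6667  +0.1111  +0.2222  -0.4444  +0.0000]
|roots of det(T-λI)|: 0.8922, 0.5716, 0.5716, 0.2522, 0.1814, 0.0696.
ρ = 0.8922; 0.8922 < 1 ⇒ converges.

0.8922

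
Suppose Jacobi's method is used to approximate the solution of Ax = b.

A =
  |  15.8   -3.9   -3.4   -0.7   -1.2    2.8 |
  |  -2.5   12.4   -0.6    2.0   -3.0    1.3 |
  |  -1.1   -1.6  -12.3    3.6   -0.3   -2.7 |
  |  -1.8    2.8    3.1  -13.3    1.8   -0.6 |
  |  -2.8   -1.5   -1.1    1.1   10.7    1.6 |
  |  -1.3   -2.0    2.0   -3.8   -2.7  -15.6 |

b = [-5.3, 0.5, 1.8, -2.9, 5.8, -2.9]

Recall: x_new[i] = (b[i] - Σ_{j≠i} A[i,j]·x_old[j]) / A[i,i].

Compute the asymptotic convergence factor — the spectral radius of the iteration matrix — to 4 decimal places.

0.5161

Split A = D + L + U, D = diag(15.8, 12.4, -12.3, -13.3, 10.7, -15.6).
Jacobi: T = -D⁻¹(L+U), T[0,1] = -(-3.9)/(15.8) = +0.2468; T[0,0] = 0.
  T[0,:] = [+0.0000 +0.2468 +0.2152 +0.0443 +0.0759 -0.1772]
  T[1,:] = [+0.2016 +0.0000 +0.0484 -0.1613 +0.2419 -0.1048]
  T[2,:] = [-0.0894 -0.1301 +0.0000 +0.2927 -0.0244 -0.2195]
  T[3,:] = [-0.1353 +0.2105 +0.2331 +0.0000 +0.1353 -0.0451]
  T[4,:] = [+0.2617 +0.1402 +0.1028 -0.1028 +0.0000 -0.1495]
  T[5,:] = [-0.0833 -0.1282 +0.1282 -0.2436 -0.1731 +0.0000]
|roots of det(T-λI)|: 0.5161, 0.2746, 0.2746, 0.1765, 0.1765, 0.0989.
spectral radius ρ = 0.5161; 0.5161 < 1: convergent.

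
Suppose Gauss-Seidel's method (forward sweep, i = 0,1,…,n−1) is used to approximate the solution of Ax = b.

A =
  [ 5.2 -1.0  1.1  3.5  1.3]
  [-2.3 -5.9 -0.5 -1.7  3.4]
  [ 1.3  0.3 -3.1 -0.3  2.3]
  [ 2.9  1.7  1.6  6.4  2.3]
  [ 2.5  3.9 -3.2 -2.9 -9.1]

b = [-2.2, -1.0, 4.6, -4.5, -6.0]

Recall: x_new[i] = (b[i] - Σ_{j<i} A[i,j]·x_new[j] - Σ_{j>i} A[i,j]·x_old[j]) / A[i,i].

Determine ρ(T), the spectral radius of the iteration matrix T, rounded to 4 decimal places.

Let D = diag(5.2, -5.9, -3.1, 6.4, -9.1); L, U the strict triangles.
Gauss-Seidel: T = -(D+L)⁻¹U, row 0 first, T[0,4] = -(1.3)/(5.2) = -0.2500; later rows by forward substitution.
  T[0,:] = [+0.0000 +0.1923 -0.2115 -0.6731 -0.2500]
  T[1,:] = [+0.0000 -0.0750 -0.0023 -0.0257 +0.6737]
  T[2,:] = [+0.0000 +0.0734 -0.0889 -0.3815 +0.7023]
  T[3,:] = [+0.0000 -0.0856 +0.1187 +0.4072 -0.6006]
  T[4,:] = [+0.0000 +0.0222 -0.0656 -0.1916 +0.1645]
moduli |λ_i(T)| = 0.5317, 0.0988, 0.0988, 0.0300, 0.0000.
spectral radius ρ = 0.5317; 0.5317 < 1 ⇒ converges.

0.5317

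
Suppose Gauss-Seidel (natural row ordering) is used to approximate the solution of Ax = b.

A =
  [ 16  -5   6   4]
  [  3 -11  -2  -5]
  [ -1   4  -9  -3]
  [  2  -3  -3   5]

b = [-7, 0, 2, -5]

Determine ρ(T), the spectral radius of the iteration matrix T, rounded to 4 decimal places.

A = D + L + U where D = diag(16, -11, -9, 5).
GS T = -(D+L)⁻¹U: row 0 first, T[0,2] = -(6)/(16) = -0.3750; later rows by forward substitution.
  T[0,:] = [+0.0000 +0.3125 -0.3750 -0.2500]
  T[1,:] = [+0.0000 +0.0852 -0.2841 -0.5227]
  T[2,:] = [+0.0000 +0.0032 -0.0846 -0.5379]
  T[3,:] = [+0.0000 -0.0720 -0.0712 -0.5364]
|roots of det(T-λI)|: 0.6748, 0.1060, 0.1060, 0.0000.
ρ = 0.6748; 0.6748 < 1, so it converges for any x₀.

0.6748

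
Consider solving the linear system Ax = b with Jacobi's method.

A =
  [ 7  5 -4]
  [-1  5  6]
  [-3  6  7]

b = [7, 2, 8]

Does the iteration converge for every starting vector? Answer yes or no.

Write A = D+L+U with D = diag(7, 5, 7).
Jacobi: T = -D⁻¹(L+U), T[2,1] = -(6)/(7) = -0.8571; T[2,2] = 0.
  T[0,:] = [+0.0000, -0.7143, +0.5714]
  T[1,:] = [+0.2000, +0.0000, -1.2000]
  T[2,:] = [+0.4286, -0.8571, +0.0000]
|roots of det(T-λI)|: 1.1668, 0.9143, 0.2525.
ρ(T) = max|λ| = 1.1668; 1.1668 > 1 ⇒ diverges.

no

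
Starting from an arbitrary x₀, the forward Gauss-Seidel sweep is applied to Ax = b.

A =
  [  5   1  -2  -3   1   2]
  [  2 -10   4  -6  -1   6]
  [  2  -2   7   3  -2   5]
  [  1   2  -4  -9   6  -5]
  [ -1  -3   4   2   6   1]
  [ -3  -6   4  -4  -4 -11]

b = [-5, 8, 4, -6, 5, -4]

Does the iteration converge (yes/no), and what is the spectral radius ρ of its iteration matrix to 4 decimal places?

Write A = D+L+U with D = diag(5, -10, 7, -9, 6, -11).
Gauss-Seidel: T = -(D+L)⁻¹U, row 0 first, T[0,2] = -(-2)/(5) = +0.4000; later rows by forward substitution.
  T[0,:] = [+0.0000  -0.2000  +0.4000  +0.6000  -0.2000  -0.4000]
  T[1,:] = [+0.0000  -0.0400  +0.4800  -0.4800  -0.1400  +0.5200]
  T[2,:] = [+0.0000  +0.0457  +0.0229  -0.7371  +0.3029  -0.4514]
  T[3,:] = [+0.0000  -0.0514  +0.1410  +0.2876  +0.4787  -0.2838]
  T[4,:] = [+0.0000  -0.0667  +0.2444  +0.2556  -0.4648  +0.4222]
  T[5,:] = [+0.0000  +0.1359  -0.5027  -0.3674  +0.2360  -0.3890]
eigenvalue magnitudes: 1.2640, 0.4456, 0.4456, 0.0970, 0.0427, 0.0000.
ρ = 1.2640; 1.2640 > 1: divergent.

no, ρ = 1.2640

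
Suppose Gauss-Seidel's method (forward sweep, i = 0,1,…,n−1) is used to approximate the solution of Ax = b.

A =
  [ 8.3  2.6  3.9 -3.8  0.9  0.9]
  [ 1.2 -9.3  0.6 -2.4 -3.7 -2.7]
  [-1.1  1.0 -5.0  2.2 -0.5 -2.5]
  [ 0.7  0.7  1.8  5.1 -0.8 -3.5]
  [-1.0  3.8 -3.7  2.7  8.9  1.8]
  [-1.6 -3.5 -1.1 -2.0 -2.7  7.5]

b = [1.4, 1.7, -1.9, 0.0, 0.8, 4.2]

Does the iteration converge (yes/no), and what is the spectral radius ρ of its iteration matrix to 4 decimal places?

yes, ρ = 0.8385

Write A = D+L+U with D = diag(8.3, -9.3, -5, 5.1, 8.9, 7.5).
T_GS = -(D+L)⁻¹U: row 0 first, T[0,4] = -(0.9)/(8.3) = -0.1084; later rows by forward substitution.
  T[0,:] = [+0.0000, -0.3133, -0.4699, +0.4578, -0.1084, -0.1084]
  T[1,:] = [+0.0000, -0.0404, +0.0039, -0.1990, -0.4118, -0.3043]
  T[2,:] = [+0.0000, +0.0608, +0.1042, +0.2995, -0.1585, -0.5370]
  T[3,:] = [+0.0000, +0.0271, +0.0272, -0.1412, +0.2842, +0.9325]
  T[4,:] = [+0.0000, -0.0009, -0.0194, +0.3037, +0.0115, -0.5906]
  T[5,:] = [+0.0000, -0.0699, -0.0829, +0.1204, -0.1586, -0.2079]
|roots of det(T-λI)|: 0.8385, 0.2724, 0.1774, 0.1774, 0.0084, 0.0000.
ρ = 0.8385; 0.8385 < 1, so it converges for any x₀.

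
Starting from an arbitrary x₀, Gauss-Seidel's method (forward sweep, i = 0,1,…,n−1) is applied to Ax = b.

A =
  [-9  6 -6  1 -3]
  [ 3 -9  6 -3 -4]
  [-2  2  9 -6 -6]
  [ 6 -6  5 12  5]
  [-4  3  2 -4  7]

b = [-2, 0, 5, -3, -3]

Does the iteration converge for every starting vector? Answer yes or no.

Split A = D + L + U, D = diag(-9, -9, 9, 12, 7).
T_GS = -(D+L)⁻¹U: row 0 first, T[0,3] = -(1)/(-9) = +0.1111; later rows by forward substitution.
  T[0,:] = [+0.0000 +0.6667 -0.6667 +0.1111 -0.3333]
  T[1,:] = [+0.0000 +0.2222 +0.4444 -0.2963 -0.5556]
  T[2,:] = [+0.0000 +0.0988 -0.2469 +0.7572 +0.7160]
  T[3,:] = [+0.0000 -0.2634 +0.6584 -0.5192 -0.8261]
  T[4,:] = [+0.0000 +0.1070 -0.1246 -0.3226 -0.6290]
moduli |λ_i(T)| = 1.3851, 0.4200, 0.3482, 0.3482, 0.0000.
spectral radius ρ = 1.3851; 1.3851 > 1 ⇒ diverges.

no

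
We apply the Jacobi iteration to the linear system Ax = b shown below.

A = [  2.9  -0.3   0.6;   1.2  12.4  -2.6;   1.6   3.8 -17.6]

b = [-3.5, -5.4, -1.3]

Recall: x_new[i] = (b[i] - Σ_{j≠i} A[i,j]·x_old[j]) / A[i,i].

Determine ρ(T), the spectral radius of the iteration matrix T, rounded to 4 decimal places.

A = D + L + U where D = diag(2.9, 12.4, -17.6).
Jacobi: T = -D⁻¹(L+U), T[2,0] = -(1.6)/(-17.6) = +0.0909; T[2,2] = 0.
  T[0,:] = [+0.0000  +0.1034  -0.2069]
  T[1,:] = [-0.0968  +0.0000  +0.2097]
  T[2,:] = [+0.0909  +0.2159  +0.0000]
|roots of det(T-λI)|: 0.2141, 0.1715, 0.1715.
ρ(T) = max|λ| = 0.2141; 0.2141 < 1: convergent.

0.2141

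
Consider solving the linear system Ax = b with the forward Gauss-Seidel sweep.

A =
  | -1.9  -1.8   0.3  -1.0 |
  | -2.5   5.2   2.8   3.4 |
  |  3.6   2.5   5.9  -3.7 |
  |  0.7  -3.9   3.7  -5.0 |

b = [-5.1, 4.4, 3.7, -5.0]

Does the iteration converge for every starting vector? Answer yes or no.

Diagonal D = diag(-1.9, 5.2, 5.9, -5); L, U strict lower/upper.
Gauss-Seidel: T = -(D+L)⁻¹U, row 0 first, T[0,3] = -(-1)/(-1.9) = -0.5263; later rows by forward substitution.
  T[0,:] = [+0.0000  -0.9474  +0.1579  -0.5263]
  T[1,:] = [+0.0000  -0.4555  -0.4626  -0.9069]
  T[2,:] = [+0.0000  +0.7710  +0.0997  +1.3325]
  T[3,:] = [+0.0000  +0.7932  +0.4566  +1.6198]
eigenvalue magnitudes: 1.3973, 0.1790, 0.1790, 0.0000.
spectral radius ρ = 1.3973; 1.3973 > 1: divergent.

no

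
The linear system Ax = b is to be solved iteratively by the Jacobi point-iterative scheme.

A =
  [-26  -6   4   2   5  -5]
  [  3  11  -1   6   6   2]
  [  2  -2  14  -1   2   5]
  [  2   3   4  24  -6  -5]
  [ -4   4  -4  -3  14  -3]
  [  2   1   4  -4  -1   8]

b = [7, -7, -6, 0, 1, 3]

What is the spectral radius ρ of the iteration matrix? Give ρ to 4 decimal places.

0.8719

Let D = diag(-26, 11, 14, 24, 14, 8); L, U the strict triangles.
Jacobi: T = -D⁻¹(L+U), T[0,1] = -(-6)/(-26) = -0.2308; T[0,0] = 0.
  T[0,:] = [+0.0000, -0.2308, +0.1538, +0.0769, +0.1923, -0.1923]
  T[1,:] = [-0.2727, +0.0000, +0.0909, -0.5455, -0.5455, -0.1818]
  T[2,:] = [-0.1429, +0.1429, +0.0000, +0.0714, -0.1429, -0.3571]
  T[3,:] = [-0.0833, -0.1250, -0.1667, +0.0000, +0.2500, +0.2083]
  T[4,:] = [+0.2857, -0.2857, +0.2857, +0.2143, +0.0000, +0.2143]
  T[5,:] = [-0.2500, -0.1250, -0.5000, +0.5000, +0.1250, +0.0000]
moduli |λ_i(T)| = 0.8719, 0.4775, 0.4775, 0.3909, 0.3689, 0.0551.
spectral radius ρ = 0.8719; 0.8719 < 1, so it converges for any x₀.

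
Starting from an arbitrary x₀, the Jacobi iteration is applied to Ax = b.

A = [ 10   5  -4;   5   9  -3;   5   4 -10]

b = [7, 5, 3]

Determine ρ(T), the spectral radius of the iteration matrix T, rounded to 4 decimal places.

0.8963

Let D = diag(10, 9, -10); L, U the strict triangles.
Jacobi T = -D⁻¹(L+U): T[1,0] = -(5)/(9) = -0.5556; T[1,1] = 0.
  T[0,:] = [+0.0000 -0.5000 +0.4000]
  T[1,:] = [-0.5556 +0.0000 +0.3333]
  T[2,:] = [+0.5000 +0.4000 +0.0000]
moduli |λ_i(T)| = 0.8963, 0.5412, 0.3551.
ρ(T) = max|λ| = 0.8963; 0.8963 < 1, so it converges for any x₀.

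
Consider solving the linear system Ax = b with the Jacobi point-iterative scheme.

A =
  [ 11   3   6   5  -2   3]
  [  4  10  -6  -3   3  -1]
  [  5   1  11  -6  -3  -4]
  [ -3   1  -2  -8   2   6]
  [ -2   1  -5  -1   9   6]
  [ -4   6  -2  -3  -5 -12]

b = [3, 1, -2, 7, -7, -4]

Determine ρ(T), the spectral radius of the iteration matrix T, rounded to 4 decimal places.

Write A = D+L+U with D = diag(11, 10, 11, -8, 9, -12).
Jacobi T = -D⁻¹(L+U): T[1,3] = -(-3)/(10) = +0.3000; T[1,1] = 0.
  T[0,:] = [+0.0000 -0.2727 -0.5455 -0.4545 +0.1818 -0.2727]
  T[1,:] = [-0.4000 +0.0000 +0.6000 +0.3000 -0.3000 +0.1000]
  T[2,:] = [-0.4545 -0.0909 +0.0000 +0.5455 +0.2727 +0.3636]
  T[3,:] = [-0.3750 +0.1250 -0.2500 +0.0000 +0.2500 +0.7500]
  T[4,:] = [+0.2222 -0.1111 +0.5556 +0.1111 +0.0000 -0.6667]
  T[5,:] = [-0.3333 +0.5000 -0.1667 -0.2500 -0.4167 +0.0000]
|λ(T)| sorted: 1.1410, 0.6790, 0.6790, 0.4663, 0.4659, 0.3148.
ρ(T) = max|λ| = 1.1410; 1.1410 > 1 ⇒ diverges.

1.1410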